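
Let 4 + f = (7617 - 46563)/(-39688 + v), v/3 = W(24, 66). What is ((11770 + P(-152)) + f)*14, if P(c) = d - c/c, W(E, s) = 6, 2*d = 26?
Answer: 3270905442/19835 ≈ 1.6491e+5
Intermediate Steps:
d = 13 (d = (1/2)*26 = 13)
v = 18 (v = 3*6 = 18)
f = -59867/19835 (f = -4 + (7617 - 46563)/(-39688 + 18) = -4 - 38946/(-39670) = -4 - 38946*(-1/39670) = -4 + 19473/19835 = -59867/19835 ≈ -3.0182)
P(c) = 12 (P(c) = 13 - c/c = 13 - 1*1 = 13 - 1 = 12)
((11770 + P(-152)) + f)*14 = ((11770 + 12) - 59867/19835)*14 = (11782 - 59867/19835)*14 = (233636103/19835)*14 = 3270905442/19835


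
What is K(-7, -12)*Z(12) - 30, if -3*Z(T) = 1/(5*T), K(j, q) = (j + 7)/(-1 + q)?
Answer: -30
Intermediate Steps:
K(j, q) = (7 + j)/(-1 + q)
Z(T) = -1/(15*T) (Z(T) = -1/(3*5*T) = -1/(15*T))
K(-7, -12)*Z(12) - 30 = ((7 - 7)/(-1 - 12))*(-1/15/12) - 30 = (0/(-13))*(-1/15*1/12) - 30 = -1/13*0*(-1/180) - 30 = 0*(-1/180) - 30 = 0 - 30 = -30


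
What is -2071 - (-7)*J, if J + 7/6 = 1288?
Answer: 41621/6 ≈ 6936.8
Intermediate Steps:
J = 7721/6 (J = -7/6 + 1288 = 7721/6 ≈ 1286.8)
-2071 - (-7)*J = -2071 - (-7)*7721/6 = -2071 - 1*(-54047/6) = -2071 + 54047/6 = 41621/6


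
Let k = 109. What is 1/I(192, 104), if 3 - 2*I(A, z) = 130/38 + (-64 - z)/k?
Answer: 2071/1160 ≈ 1.7853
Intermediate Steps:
I(A, z) = 172/2071 + z/218 (I(A, z) = 3/2 - (130/38 + (-64 - z)/109)/2 = 3/2 - (130*(1/38) + (-64 - z)*(1/109))/2 = 3/2 - (65/19 + (-64/109 - z/109))/2 = 3/2 - (5869/2071 - z/109)/2 = 3/2 + (-5869/4142 + z/218) = 172/2071 + z/218)
1/I(192, 104) = 1/(172/2071 + (1/218)*104) = 1/(172/2071 + 52/109) = 1/(1160/2071) = 2071/1160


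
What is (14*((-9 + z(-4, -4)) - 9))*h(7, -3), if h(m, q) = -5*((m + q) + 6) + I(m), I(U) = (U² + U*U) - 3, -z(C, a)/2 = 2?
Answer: -13860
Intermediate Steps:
z(C, a) = -4 (z(C, a) = -2*2 = -4)
I(U) = -3 + 2*U² (I(U) = (U² + U²) - 3 = 2*U² - 3 = -3 + 2*U²)
h(m, q) = -33 - 5*m - 5*q + 2*m² (h(m, q) = -5*((m + q) + 6) + (-3 + 2*m²) = -5*(6 + m + q) + (-3 + 2*m²) = (-30 - 5*m - 5*q) + (-3 + 2*m²) = -33 - 5*m - 5*q + 2*m²)
(14*((-9 + z(-4, -4)) - 9))*h(7, -3) = (14*((-9 - 4) - 9))*(-33 - 5*7 - 5*(-3) + 2*7²) = (14*(-13 - 9))*(-33 - 35 + 15 + 2*49) = (14*(-22))*(-33 - 35 + 15 + 98) = -308*45 = -13860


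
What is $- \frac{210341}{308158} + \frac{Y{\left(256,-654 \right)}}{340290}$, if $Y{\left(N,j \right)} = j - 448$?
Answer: $- \frac{1892540237}{2759554890} \approx -0.68581$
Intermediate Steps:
$Y{\left(N,j \right)} = -448 + j$
$- \frac{210341}{308158} + \frac{Y{\left(256,-654 \right)}}{340290} = - \frac{210341}{308158} + \frac{-448 - 654}{340290} = \left(-210341\right) \frac{1}{308158} - \frac{29}{8955} = - \frac{210341}{308158} - \frac{29}{8955} = - \frac{1892540237}{2759554890}$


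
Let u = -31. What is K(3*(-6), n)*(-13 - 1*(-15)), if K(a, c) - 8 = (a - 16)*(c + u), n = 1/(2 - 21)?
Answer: 40424/19 ≈ 2127.6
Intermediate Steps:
n = -1/19 (n = 1/(-19) = -1/19 ≈ -0.052632)
K(a, c) = 8 + (-31 + c)*(-16 + a) (K(a, c) = 8 + (a - 16)*(c - 31) = 8 + (-16 + a)*(-31 + c) = 8 + (-31 + c)*(-16 + a))
K(3*(-6), n)*(-13 - 1*(-15)) = (504 - 93*(-6) - 16*(-1/19) + (3*(-6))*(-1/19))*(-13 - 1*(-15)) = (504 - 31*(-18) + 16/19 - 18*(-1/19))*(-13 + 15) = (504 + 558 + 16/19 + 18/19)*2 = (20212/19)*2 = 40424/19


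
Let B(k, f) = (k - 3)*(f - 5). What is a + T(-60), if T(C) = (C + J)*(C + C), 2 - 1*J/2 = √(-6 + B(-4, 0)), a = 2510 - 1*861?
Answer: 8369 + 240*√29 ≈ 9661.4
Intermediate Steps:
B(k, f) = (-5 + f)*(-3 + k) (B(k, f) = (-3 + k)*(-5 + f) = (-5 + f)*(-3 + k))
a = 1649 (a = 2510 - 861 = 1649)
J = 4 - 2*√29 (J = 4 - 2*√(-6 + (15 - 5*(-4) - 3*0 + 0*(-4))) = 4 - 2*√(-6 + (15 + 20 + 0 + 0)) = 4 - 2*√(-6 + 35) = 4 - 2*√29 ≈ -6.7703)
T(C) = 2*C*(4 + C - 2*√29) (T(C) = (C + (4 - 2*√29))*(C + C) = (4 + C - 2*√29)*(2*C) = 2*C*(4 + C - 2*√29))
a + T(-60) = 1649 + 2*(-60)*(4 - 60 - 2*√29) = 1649 + 2*(-60)*(-56 - 2*√29) = 1649 + (6720 + 240*√29) = 8369 + 240*√29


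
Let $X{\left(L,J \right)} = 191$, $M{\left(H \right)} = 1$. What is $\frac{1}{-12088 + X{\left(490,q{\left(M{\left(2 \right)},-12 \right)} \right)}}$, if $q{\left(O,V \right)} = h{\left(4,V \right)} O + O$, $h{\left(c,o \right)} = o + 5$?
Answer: $- \frac{1}{11897} \approx -8.4055 \cdot 10^{-5}$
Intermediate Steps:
$h{\left(c,o \right)} = 5 + o$
$q{\left(O,V \right)} = O + O \left(5 + V\right)$ ($q{\left(O,V \right)} = \left(5 + V\right) O + O = O \left(5 + V\right) + O = O + O \left(5 + V\right)$)
$\frac{1}{-12088 + X{\left(490,q{\left(M{\left(2 \right)},-12 \right)} \right)}} = \frac{1}{-12088 + 191} = \frac{1}{-11897} = - \frac{1}{11897}$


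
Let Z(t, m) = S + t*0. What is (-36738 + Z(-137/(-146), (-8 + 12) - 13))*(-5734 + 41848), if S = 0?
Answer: -1326756132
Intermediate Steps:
Z(t, m) = 0 (Z(t, m) = 0 + t*0 = 0 + 0 = 0)
(-36738 + Z(-137/(-146), (-8 + 12) - 13))*(-5734 + 41848) = (-36738 + 0)*(-5734 + 41848) = -36738*36114 = -1326756132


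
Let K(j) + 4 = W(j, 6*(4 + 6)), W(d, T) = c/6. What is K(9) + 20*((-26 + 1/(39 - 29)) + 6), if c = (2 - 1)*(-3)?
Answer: -805/2 ≈ -402.50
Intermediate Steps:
c = -3 (c = 1*(-3) = -3)
W(d, T) = -1/2 (W(d, T) = -3/6 = -3*1/6 = -1/2)
K(j) = -9/2 (K(j) = -4 - 1/2 = -9/2)
K(9) + 20*((-26 + 1/(39 - 29)) + 6) = -9/2 + 20*((-26 + 1/(39 - 29)) + 6) = -9/2 + 20*((-26 + 1/10) + 6) = -9/2 + 20*(-259/10 + 6) = -9/2 + 20*(-199/10) = -9/2 - 398 = -805/2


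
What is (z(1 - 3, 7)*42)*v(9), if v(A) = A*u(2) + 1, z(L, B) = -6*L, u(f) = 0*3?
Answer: 504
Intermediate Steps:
u(f) = 0
v(A) = 1 (v(A) = A*0 + 1 = 0 + 1 = 1)
(z(1 - 3, 7)*42)*v(9) = (-6*(1 - 3)*42)*1 = (-6*(-2)*42)*1 = (12*42)*1 = 504*1 = 504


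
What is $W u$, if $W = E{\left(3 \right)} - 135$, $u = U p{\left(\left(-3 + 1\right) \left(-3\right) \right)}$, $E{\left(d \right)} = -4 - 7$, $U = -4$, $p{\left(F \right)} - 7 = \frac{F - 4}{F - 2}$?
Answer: $4380$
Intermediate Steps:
$p{\left(F \right)} = 7 + \frac{-4 + F}{-2 + F}$ ($p{\left(F \right)} = 7 + \frac{F - 4}{F - 2} = 7 + \frac{-4 + F}{-2 + F}$)
$E{\left(d \right)} = -11$
$u = -30$ ($u = - 4 \frac{2 \left(-9 + 4 \left(-3 + 1\right) \left(-3\right)\right)}{-2 + \left(-3 + 1\right) \left(-3\right)} = - 4 \frac{2 \left(-9 + 4 \left(\left(-2\right) \left(-3\right)\right)\right)}{-2 - -6} = - 4 \frac{2 \left(-9 + 4 \cdot 6\right)}{-2 + 6} = - 4 \frac{2 \left(-9 + 24\right)}{4} = - 4 \cdot 2 \cdot \frac{1}{4} \cdot 15 = \left(-4\right) \frac{15}{2} = -30$)
$W = -146$ ($W = -11 - 135 = -146$)
$W u = \left(-146\right) \left(-30\right) = 4380$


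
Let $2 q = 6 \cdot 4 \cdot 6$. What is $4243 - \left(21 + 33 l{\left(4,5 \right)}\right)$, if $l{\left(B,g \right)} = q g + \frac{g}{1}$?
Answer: $-7823$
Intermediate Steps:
$q = 72$ ($q = \frac{6 \cdot 4 \cdot 6}{2} = \frac{24 \cdot 6}{2} = \frac{1}{2} \cdot 144 = 72$)
$l{\left(B,g \right)} = 73 g$ ($l{\left(B,g \right)} = 72 g + \frac{g}{1} = 72 g + g 1 = 72 g + g = 73 g$)
$4243 - \left(21 + 33 l{\left(4,5 \right)}\right) = 4243 - \left(21 + 33 \cdot 73 \cdot 5\right) = 4243 - 12066 = -7823$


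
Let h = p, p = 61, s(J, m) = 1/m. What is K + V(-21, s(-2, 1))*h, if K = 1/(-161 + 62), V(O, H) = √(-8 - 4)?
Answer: -1/99 + 122*I*√3 ≈ -0.010101 + 211.31*I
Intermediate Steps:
V(O, H) = 2*I*√3 (V(O, H) = √(-12) = 2*I*√3)
h = 61
K = -1/99 (K = 1/(-99) = -1/99 ≈ -0.010101)
K + V(-21, s(-2, 1))*h = -1/99 + (2*I*√3)*61 = -1/99 + 122*I*√3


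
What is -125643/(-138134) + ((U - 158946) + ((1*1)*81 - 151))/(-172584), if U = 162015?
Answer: 10634853823/11919859128 ≈ 0.89220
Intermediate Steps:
-125643/(-138134) + ((U - 158946) + ((1*1)*81 - 151))/(-172584) = -125643/(-138134) + ((162015 - 158946) + ((1*1)*81 - 151))/(-172584) = -125643*(-1/138134) + (3069 + (1*81 - 151))*(-1/172584) = 125643/138134 + (3069 + (81 - 151))*(-1/172584) = 125643/138134 + (3069 - 70)*(-1/172584) = 125643/138134 + 2999*(-1/172584) = 125643/138134 - 2999/172584 = 10634853823/11919859128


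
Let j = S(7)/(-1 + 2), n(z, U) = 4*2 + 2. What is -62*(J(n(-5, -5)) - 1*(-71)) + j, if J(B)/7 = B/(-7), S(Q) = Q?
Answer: -3775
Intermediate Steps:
n(z, U) = 10 (n(z, U) = 8 + 2 = 10)
J(B) = -B (J(B) = 7*(B/(-7)) = 7*(B*(-⅐)) = 7*(-B/7) = -B)
j = 7 (j = 7/(-1 + 2) = 7/1 = 1*7 = 7)
-62*(J(n(-5, -5)) - 1*(-71)) + j = -62*(-1*10 - 1*(-71)) + 7 = -62*(-10 + 71) + 7 = -62*61 + 7 = -3782 + 7 = -3775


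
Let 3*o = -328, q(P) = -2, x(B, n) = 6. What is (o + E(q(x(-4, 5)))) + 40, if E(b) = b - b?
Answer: -208/3 ≈ -69.333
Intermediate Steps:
E(b) = 0
o = -328/3 (o = (⅓)*(-328) = -328/3 ≈ -109.33)
(o + E(q(x(-4, 5)))) + 40 = (-328/3 + 0) + 40 = -328/3 + 40 = -208/3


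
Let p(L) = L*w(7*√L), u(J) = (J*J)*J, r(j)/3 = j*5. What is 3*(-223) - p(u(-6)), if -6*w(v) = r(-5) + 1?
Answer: 1995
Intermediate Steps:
r(j) = 15*j (r(j) = 3*(j*5) = 3*(5*j) = 15*j)
w(v) = 37/3 (w(v) = -(15*(-5) + 1)/6 = -(-75 + 1)/6 = -⅙*(-74) = 37/3)
u(J) = J³ (u(J) = J²*J = J³)
p(L) = 37*L/3 (p(L) = L*(37/3) = 37*L/3)
3*(-223) - p(u(-6)) = 3*(-223) - 37*(-6)³/3 = -669 - 37*(-216)/3 = -669 - 1*(-2664) = -669 + 2664 = 1995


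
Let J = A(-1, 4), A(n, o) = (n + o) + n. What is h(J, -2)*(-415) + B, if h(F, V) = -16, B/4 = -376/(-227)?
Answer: 1508784/227 ≈ 6646.6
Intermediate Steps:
B = 1504/227 (B = 4*(-376/(-227)) = 4*(-376*(-1/227)) = 4*(376/227) = 1504/227 ≈ 6.6255)
A(n, o) = o + 2*n
J = 2 (J = 4 + 2*(-1) = 4 - 2 = 2)
h(J, -2)*(-415) + B = -16*(-415) + 1504/227 = 6640 + 1504/227 = 1508784/227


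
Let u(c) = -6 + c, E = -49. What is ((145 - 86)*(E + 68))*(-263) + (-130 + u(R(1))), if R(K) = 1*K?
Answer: -294958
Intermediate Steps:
R(K) = K
((145 - 86)*(E + 68))*(-263) + (-130 + u(R(1))) = ((145 - 86)*(-49 + 68))*(-263) + (-130 + (-6 + 1)) = (59*19)*(-263) + (-130 - 5) = 1121*(-263) - 135 = -294823 - 135 = -294958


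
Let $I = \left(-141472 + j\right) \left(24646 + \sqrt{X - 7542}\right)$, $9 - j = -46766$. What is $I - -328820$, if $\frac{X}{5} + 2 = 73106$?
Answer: $-2333573442 - 94697 \sqrt{357978} \approx -2.3902 \cdot 10^{9}$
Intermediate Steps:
$X = 365520$ ($X = -10 + 5 \cdot 73106 = -10 + 365530 = 365520$)
$j = 46775$ ($j = 9 - -46766 = 9 + 46766 = 46775$)
$I = -2333902262 - 94697 \sqrt{357978}$ ($I = \left(-141472 + 46775\right) \left(24646 + \sqrt{365520 - 7542}\right) = - 94697 \left(24646 + \sqrt{357978}\right) = -2333902262 - 94697 \sqrt{357978} \approx -2.3906 \cdot 10^{9}$)
$I - -328820 = \left(-2333902262 - 94697 \sqrt{357978}\right) - -328820 = \left(-2333902262 - 94697 \sqrt{357978}\right) + 328820 = -2333573442 - 94697 \sqrt{357978}$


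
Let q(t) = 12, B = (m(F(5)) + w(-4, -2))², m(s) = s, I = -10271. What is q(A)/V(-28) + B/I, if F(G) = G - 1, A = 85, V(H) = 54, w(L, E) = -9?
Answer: 20317/92439 ≈ 0.21979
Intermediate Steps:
F(G) = -1 + G
B = 25 (B = ((-1 + 5) - 9)² = (4 - 9)² = (-5)² = 25)
q(A)/V(-28) + B/I = 12/54 + 25/(-10271) = 12*(1/54) + 25*(-1/10271) = 2/9 - 25/10271 = 20317/92439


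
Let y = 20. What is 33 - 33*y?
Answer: -627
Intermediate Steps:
33 - 33*y = 33 - 33*20 = 33 - 660 = -627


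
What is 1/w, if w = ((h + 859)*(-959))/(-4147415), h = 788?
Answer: 4147415/1579473 ≈ 2.6258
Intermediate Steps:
w = 1579473/4147415 (w = ((788 + 859)*(-959))/(-4147415) = (1647*(-959))*(-1/4147415) = -1579473*(-1/4147415) = 1579473/4147415 ≈ 0.38083)
1/w = 1/(1579473/4147415) = 4147415/1579473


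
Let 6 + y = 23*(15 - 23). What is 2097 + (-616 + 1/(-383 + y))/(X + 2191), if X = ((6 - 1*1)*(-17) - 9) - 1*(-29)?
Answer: 2554208237/1218198 ≈ 2096.7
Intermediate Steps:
y = -190 (y = -6 + 23*(15 - 23) = -6 + 23*(-8) = -6 - 184 = -190)
X = -65 (X = ((6 - 1)*(-17) - 9) + 29 = (5*(-17) - 9) + 29 = (-85 - 9) + 29 = -94 + 29 = -65)
2097 + (-616 + 1/(-383 + y))/(X + 2191) = 2097 + (-616 + 1/(-383 - 190))/(-65 + 2191) = 2097 + (-616 + 1/(-573))/2126 = 2097 + (-616 - 1/573)*(1/2126) = 2097 - 352969/573*1/2126 = 2097 - 352969/1218198 = 2554208237/1218198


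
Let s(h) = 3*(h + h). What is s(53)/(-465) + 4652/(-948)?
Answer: -205387/36735 ≈ -5.5910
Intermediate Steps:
s(h) = 6*h (s(h) = 3*(2*h) = 6*h)
s(53)/(-465) + 4652/(-948) = (6*53)/(-465) + 4652/(-948) = 318*(-1/465) + 4652*(-1/948) = -106/155 - 1163/237 = -205387/36735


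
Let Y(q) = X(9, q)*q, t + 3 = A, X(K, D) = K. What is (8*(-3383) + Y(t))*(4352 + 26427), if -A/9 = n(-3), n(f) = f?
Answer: -826354592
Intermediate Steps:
A = 27 (A = -9*(-3) = 27)
t = 24 (t = -3 + 27 = 24)
Y(q) = 9*q
(8*(-3383) + Y(t))*(4352 + 26427) = (8*(-3383) + 9*24)*(4352 + 26427) = (-27064 + 216)*30779 = -26848*30779 = -826354592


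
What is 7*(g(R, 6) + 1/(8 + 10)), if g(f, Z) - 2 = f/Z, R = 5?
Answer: 182/9 ≈ 20.222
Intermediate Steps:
g(f, Z) = 2 + f/Z
7*(g(R, 6) + 1/(8 + 10)) = 7*((2 + 5/6) + 1/(8 + 10)) = 7*((2 + 5*(1/6)) + 1/18) = 7*((2 + 5/6) + 1/18) = 7*(17/6 + 1/18) = 7*(26/9) = 182/9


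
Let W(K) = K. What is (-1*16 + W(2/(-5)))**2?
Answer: 6724/25 ≈ 268.96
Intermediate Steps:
(-1*16 + W(2/(-5)))**2 = (-1*16 + 2/(-5))**2 = (-16 + 2*(-1/5))**2 = (-16 - 2/5)**2 = (-82/5)**2 = 6724/25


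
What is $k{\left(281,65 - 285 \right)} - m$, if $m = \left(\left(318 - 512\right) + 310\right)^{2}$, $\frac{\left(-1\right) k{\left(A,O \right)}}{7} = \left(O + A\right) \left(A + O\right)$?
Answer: $-39503$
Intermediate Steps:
$k{\left(A,O \right)} = - 7 \left(A + O\right)^{2}$ ($k{\left(A,O \right)} = - 7 \left(O + A\right) \left(A + O\right) = - 7 \left(A + O\right) \left(A + O\right) = - 7 \left(A + O\right)^{2}$)
$m = 13456$ ($m = \left(-194 + 310\right)^{2} = 116^{2} = 13456$)
$k{\left(281,65 - 285 \right)} - m = - 7 \left(281 + \left(65 - 285\right)\right)^{2} - 13456 = - 7 \left(281 - 220\right)^{2} - 13456 = - 7 \cdot 61^{2} - 13456 = \left(-7\right) 3721 - 13456 = -26047 - 13456 = -39503$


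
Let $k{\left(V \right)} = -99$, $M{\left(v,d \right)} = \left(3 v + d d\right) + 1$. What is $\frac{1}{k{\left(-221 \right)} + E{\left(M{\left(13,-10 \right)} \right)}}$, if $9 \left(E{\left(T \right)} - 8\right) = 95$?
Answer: $- \frac{9}{724} \approx -0.012431$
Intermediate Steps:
$M{\left(v,d \right)} = 1 + d^{2} + 3 v$ ($M{\left(v,d \right)} = \left(3 v + d^{2}\right) + 1 = \left(d^{2} + 3 v\right) + 1 = 1 + d^{2} + 3 v$)
$E{\left(T \right)} = \frac{167}{9}$ ($E{\left(T \right)} = 8 + \frac{1}{9} \cdot 95 = 8 + \frac{95}{9} = \frac{167}{9}$)
$\frac{1}{k{\left(-221 \right)} + E{\left(M{\left(13,-10 \right)} \right)}} = \frac{1}{-99 + \frac{167}{9}} = \frac{1}{- \frac{724}{9}} = - \frac{9}{724}$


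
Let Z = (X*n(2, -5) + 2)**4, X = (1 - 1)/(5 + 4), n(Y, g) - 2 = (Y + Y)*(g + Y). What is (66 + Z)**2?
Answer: 6724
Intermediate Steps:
n(Y, g) = 2 + 2*Y*(Y + g) (n(Y, g) = 2 + (Y + Y)*(g + Y) = 2 + (2*Y)*(Y + g) = 2 + 2*Y*(Y + g))
X = 0 (X = 0/9 = 0*(1/9) = 0)
Z = 16 (Z = (0*(2 + 2*2**2 + 2*2*(-5)) + 2)**4 = (0*(2 + 2*4 - 20) + 2)**4 = (0*(2 + 8 - 20) + 2)**4 = (0*(-10) + 2)**4 = (0 + 2)**4 = 2**4 = 16)
(66 + Z)**2 = (66 + 16)**2 = 82**2 = 6724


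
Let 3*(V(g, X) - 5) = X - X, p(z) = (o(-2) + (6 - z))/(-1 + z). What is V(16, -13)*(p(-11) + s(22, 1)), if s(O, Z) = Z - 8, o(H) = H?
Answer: -165/4 ≈ -41.250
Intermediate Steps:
s(O, Z) = -8 + Z
p(z) = (4 - z)/(-1 + z) (p(z) = (-2 + (6 - z))/(-1 + z) = (4 - z)/(-1 + z))
V(g, X) = 5 (V(g, X) = 5 + (X - X)/3 = 5 + (1/3)*0 = 5 + 0 = 5)
V(16, -13)*(p(-11) + s(22, 1)) = 5*((4 - 1*(-11))/(-1 - 11) + (-8 + 1)) = 5*((4 + 11)/(-12) - 7) = 5*(-1/12*15 - 7) = 5*(-5/4 - 7) = 5*(-33/4) = -165/4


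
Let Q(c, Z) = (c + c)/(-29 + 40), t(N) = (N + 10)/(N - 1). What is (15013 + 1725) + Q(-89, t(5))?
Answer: 183940/11 ≈ 16722.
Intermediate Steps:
t(N) = (10 + N)/(-1 + N)
Q(c, Z) = 2*c/11 (Q(c, Z) = (2*c)/11 = (2*c)*(1/11) = 2*c/11)
(15013 + 1725) + Q(-89, t(5)) = (15013 + 1725) + (2/11)*(-89) = 16738 - 178/11 = 183940/11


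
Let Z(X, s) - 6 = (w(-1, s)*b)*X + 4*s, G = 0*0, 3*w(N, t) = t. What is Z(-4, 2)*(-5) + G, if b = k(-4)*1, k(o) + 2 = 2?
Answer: -70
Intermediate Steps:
w(N, t) = t/3
k(o) = 0 (k(o) = -2 + 2 = 0)
b = 0 (b = 0*1 = 0)
G = 0
Z(X, s) = 6 + 4*s (Z(X, s) = 6 + (((s/3)*0)*X + 4*s) = 6 + (0*X + 4*s) = 6 + (0 + 4*s) = 6 + 4*s)
Z(-4, 2)*(-5) + G = (6 + 4*2)*(-5) + 0 = (6 + 8)*(-5) + 0 = 14*(-5) + 0 = -70 + 0 = -70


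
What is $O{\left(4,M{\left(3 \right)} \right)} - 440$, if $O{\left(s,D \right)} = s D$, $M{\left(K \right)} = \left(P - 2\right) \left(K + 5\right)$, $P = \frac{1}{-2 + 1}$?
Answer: $-536$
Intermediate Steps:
$P = -1$ ($P = \frac{1}{-1} = -1$)
$M{\left(K \right)} = -15 - 3 K$ ($M{\left(K \right)} = \left(-1 - 2\right) \left(K + 5\right) = - 3 \left(5 + K\right) = -15 - 3 K$)
$O{\left(s,D \right)} = D s$
$O{\left(4,M{\left(3 \right)} \right)} - 440 = \left(-15 - 9\right) 4 - 440 = \left(-24\right) 4 - 440 = -96 - 440 = -536$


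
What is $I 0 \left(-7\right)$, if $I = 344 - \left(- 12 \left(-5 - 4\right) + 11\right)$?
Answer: $0$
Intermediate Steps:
$I = 225$ ($I = 344 - \left(\left(-12\right) \left(-9\right) + 11\right) = 344 - \left(108 + 11\right) = 344 - 119 = 225$)
$I 0 \left(-7\right) = 225 \cdot 0 \left(-7\right) = 225 \cdot 0 = 0$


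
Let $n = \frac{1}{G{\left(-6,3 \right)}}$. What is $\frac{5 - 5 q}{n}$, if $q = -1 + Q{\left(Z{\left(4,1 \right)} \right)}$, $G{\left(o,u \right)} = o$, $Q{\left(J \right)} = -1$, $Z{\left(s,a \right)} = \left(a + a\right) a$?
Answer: $-90$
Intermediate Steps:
$Z{\left(s,a \right)} = 2 a^{2}$ ($Z{\left(s,a \right)} = 2 a a = 2 a^{2}$)
$q = -2$ ($q = -1 - 1 = -2$)
$n = - \frac{1}{6}$ ($n = \frac{1}{-6} = - \frac{1}{6} \approx -0.16667$)
$\frac{5 - 5 q}{n} = \frac{5 - -10}{- \frac{1}{6}} = - 6 \left(5 + 10\right) = \left(-6\right) 15 = -90$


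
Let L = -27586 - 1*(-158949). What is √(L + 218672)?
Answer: √350035 ≈ 591.64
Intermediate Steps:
L = 131363 (L = -27586 + 158949 = 131363)
√(L + 218672) = √(131363 + 218672) = √350035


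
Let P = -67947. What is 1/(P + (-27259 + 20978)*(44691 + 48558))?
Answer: -1/585764916 ≈ -1.7072e-9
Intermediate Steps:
1/(P + (-27259 + 20978)*(44691 + 48558)) = 1/(-67947 + (-27259 + 20978)*(44691 + 48558)) = 1/(-67947 - 6281*93249) = 1/(-67947 - 585696969) = 1/(-585764916) = -1/585764916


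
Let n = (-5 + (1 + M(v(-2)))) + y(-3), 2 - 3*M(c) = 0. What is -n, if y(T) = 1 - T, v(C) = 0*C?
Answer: -⅔ ≈ -0.66667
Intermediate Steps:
v(C) = 0
M(c) = ⅔ (M(c) = ⅔ - ⅓*0 = ⅔ + 0 = ⅔)
n = ⅔ (n = (-5 + (1 + ⅔)) + (1 - 1*(-3)) = (-5 + 5/3) + (1 + 3) = -10/3 + 4 = ⅔ ≈ 0.66667)
-n = -1*⅔ = -⅔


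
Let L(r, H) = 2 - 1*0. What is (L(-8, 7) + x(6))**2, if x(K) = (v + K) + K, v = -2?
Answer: 144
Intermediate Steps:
x(K) = -2 + 2*K (x(K) = (-2 + K) + K = -2 + 2*K)
L(r, H) = 2 (L(r, H) = 2 + 0 = 2)
(L(-8, 7) + x(6))**2 = (2 + (-2 + 2*6))**2 = (2 + (-2 + 12))**2 = (2 + 10)**2 = 12**2 = 144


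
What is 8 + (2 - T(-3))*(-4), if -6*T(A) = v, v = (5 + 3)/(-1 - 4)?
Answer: 16/15 ≈ 1.0667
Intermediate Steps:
v = -8/5 (v = 8/(-5) = 8*(-1/5) = -8/5 ≈ -1.6000)
T(A) = 4/15 (T(A) = -1/6*(-8/5) = 4/15)
8 + (2 - T(-3))*(-4) = 8 + (2 - 1*4/15)*(-4) = 8 + (2 - 4/15)*(-4) = 8 + (26/15)*(-4) = 8 - 104/15 = 16/15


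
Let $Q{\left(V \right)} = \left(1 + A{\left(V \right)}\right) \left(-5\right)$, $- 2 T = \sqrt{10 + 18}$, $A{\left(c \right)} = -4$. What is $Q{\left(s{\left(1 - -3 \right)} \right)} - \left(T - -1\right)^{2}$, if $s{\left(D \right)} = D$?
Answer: $7 + 2 \sqrt{7} \approx 12.292$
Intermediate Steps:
$T = - \sqrt{7}$ ($T = - \frac{\sqrt{10 + 18}}{2} = - \frac{\sqrt{28}}{2} = - \frac{2 \sqrt{7}}{2} = - \sqrt{7} \approx -2.6458$)
$Q{\left(V \right)} = 15$ ($Q{\left(V \right)} = \left(1 - 4\right) \left(-5\right) = \left(-3\right) \left(-5\right) = 15$)
$Q{\left(s{\left(1 - -3 \right)} \right)} - \left(T - -1\right)^{2} = 15 - \left(- \sqrt{7} - -1\right)^{2} = 15 - \left(- \sqrt{7} + \left(-5 + 6\right)\right)^{2} = 15 - \left(- \sqrt{7} + 1\right)^{2} = 15 - \left(1 - \sqrt{7}\right)^{2}$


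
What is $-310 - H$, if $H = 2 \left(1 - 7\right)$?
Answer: $-298$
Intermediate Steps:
$H = -12$ ($H = 2 \left(-6\right) = -12$)
$-310 - H = -310 - -12 = -310 + 12 = -298$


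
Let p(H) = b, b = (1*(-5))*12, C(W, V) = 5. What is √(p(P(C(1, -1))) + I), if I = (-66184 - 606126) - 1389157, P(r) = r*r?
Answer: I*√2061527 ≈ 1435.8*I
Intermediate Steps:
P(r) = r²
I = -2061467 (I = -672310 - 1389157 = -2061467)
b = -60 (b = -5*12 = -60)
p(H) = -60
√(p(P(C(1, -1))) + I) = √(-60 - 2061467) = √(-2061527) = I*√2061527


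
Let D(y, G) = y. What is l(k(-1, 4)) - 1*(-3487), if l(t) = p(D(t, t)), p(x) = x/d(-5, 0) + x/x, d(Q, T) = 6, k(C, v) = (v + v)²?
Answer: 10496/3 ≈ 3498.7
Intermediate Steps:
k(C, v) = 4*v² (k(C, v) = (2*v)² = 4*v²)
p(x) = 1 + x/6 (p(x) = x/6 + x/x = x*(⅙) + 1 = x/6 + 1 = 1 + x/6)
l(t) = 1 + t/6
l(k(-1, 4)) - 1*(-3487) = (1 + (4*4²)/6) - 1*(-3487) = (1 + (4*16)/6) + 3487 = (1 + (⅙)*64) + 3487 = (1 + 32/3) + 3487 = 35/3 + 3487 = 10496/3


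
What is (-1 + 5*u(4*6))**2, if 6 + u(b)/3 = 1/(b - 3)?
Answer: 399424/49 ≈ 8151.5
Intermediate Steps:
u(b) = -18 + 3/(-3 + b) (u(b) = -18 + 3/(b - 3) = -18 + 3/(-3 + b))
(-1 + 5*u(4*6))**2 = (-1 + 5*(3*(19 - 24*6)/(-3 + 4*6)))**2 = (-1 + 5*(3*(19 - 6*24)/(-3 + 24)))**2 = (-1 + 5*(3*(19 - 144)/21))**2 = (-1 + 5*(3*(1/21)*(-125)))**2 = (-1 + 5*(-125/7))**2 = (-1 - 625/7)**2 = (-632/7)**2 = 399424/49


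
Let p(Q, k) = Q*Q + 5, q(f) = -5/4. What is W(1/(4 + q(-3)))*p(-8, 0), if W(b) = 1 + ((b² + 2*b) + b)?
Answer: 18561/121 ≈ 153.40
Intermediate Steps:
q(f) = -5/4 (q(f) = -5*¼ = -5/4)
p(Q, k) = 5 + Q² (p(Q, k) = Q² + 5 = 5 + Q²)
W(b) = 1 + b² + 3*b (W(b) = 1 + (b² + 3*b) = 1 + b² + 3*b)
W(1/(4 + q(-3)))*p(-8, 0) = (1 + (1/(4 - 5/4))² + 3/(4 - 5/4))*(5 + (-8)²) = (1 + (1/(11/4))² + 3/(11/4))*(5 + 64) = (1 + (4/11)² + 3*(4/11))*69 = (1 + 16/121 + 12/11)*69 = (269/121)*69 = 18561/121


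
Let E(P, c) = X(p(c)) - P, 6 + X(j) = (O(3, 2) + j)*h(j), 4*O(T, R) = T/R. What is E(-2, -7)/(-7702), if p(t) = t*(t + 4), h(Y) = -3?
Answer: 545/61616 ≈ 0.0088451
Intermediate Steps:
O(T, R) = T/(4*R) (O(T, R) = (T/R)/4 = T/(4*R))
p(t) = t*(4 + t)
X(j) = -57/8 - 3*j (X(j) = -6 + ((¼)*3/2 + j)*(-3) = -6 + ((¼)*3*(½) + j)*(-3) = -6 + (3/8 + j)*(-3) = -6 + (-9/8 - 3*j) = -57/8 - 3*j)
E(P, c) = -57/8 - P - 3*c*(4 + c) (E(P, c) = (-57/8 - 3*c*(4 + c)) - P = -57/8 - P - 3*c*(4 + c))
E(-2, -7)/(-7702) = (-57/8 - 1*(-2) - 3*(-7)*(4 - 7))/(-7702) = (-57/8 + 2 - 3*(-7)*(-3))*(-1/7702) = (-57/8 + 2 - 63)*(-1/7702) = -545/8*(-1/7702) = 545/61616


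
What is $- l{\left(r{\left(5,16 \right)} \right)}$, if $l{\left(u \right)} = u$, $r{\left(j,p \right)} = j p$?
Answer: $-80$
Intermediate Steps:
$- l{\left(r{\left(5,16 \right)} \right)} = - 5 \cdot 16 = \left(-1\right) 80 = -80$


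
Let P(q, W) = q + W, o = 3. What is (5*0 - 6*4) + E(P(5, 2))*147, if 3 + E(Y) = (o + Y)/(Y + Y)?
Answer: -360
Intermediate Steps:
P(q, W) = W + q
E(Y) = -3 + (3 + Y)/(2*Y) (E(Y) = -3 + (3 + Y)/(Y + Y) = -3 + (3 + Y)/((2*Y)) = -3 + (3 + Y)*(1/(2*Y)) = -3 + (3 + Y)/(2*Y))
(5*0 - 6*4) + E(P(5, 2))*147 = (5*0 - 6*4) + ((3 - 5*(2 + 5))/(2*(2 + 5)))*147 = (0 - 24) + ((½)*(3 - 5*7)/7)*147 = -24 + ((½)*(⅐)*(3 - 35))*147 = -24 + ((½)*(⅐)*(-32))*147 = -24 - 16/7*147 = -24 - 336 = -360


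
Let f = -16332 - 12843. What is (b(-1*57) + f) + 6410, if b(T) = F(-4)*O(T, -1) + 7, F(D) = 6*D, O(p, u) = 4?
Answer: -22854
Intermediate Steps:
f = -29175
b(T) = -89 (b(T) = (6*(-4))*4 + 7 = -24*4 + 7 = -96 + 7 = -89)
(b(-1*57) + f) + 6410 = (-89 - 29175) + 6410 = -29264 + 6410 = -22854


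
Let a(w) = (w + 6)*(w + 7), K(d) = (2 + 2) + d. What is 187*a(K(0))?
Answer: 20570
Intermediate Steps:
K(d) = 4 + d
a(w) = (6 + w)*(7 + w)
187*a(K(0)) = 187*(42 + (4 + 0)² + 13*(4 + 0)) = 187*(42 + 4² + 13*4) = 187*(42 + 16 + 52) = 187*110 = 20570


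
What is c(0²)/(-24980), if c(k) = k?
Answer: 0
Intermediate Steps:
c(0²)/(-24980) = 0²/(-24980) = 0*(-1/24980) = 0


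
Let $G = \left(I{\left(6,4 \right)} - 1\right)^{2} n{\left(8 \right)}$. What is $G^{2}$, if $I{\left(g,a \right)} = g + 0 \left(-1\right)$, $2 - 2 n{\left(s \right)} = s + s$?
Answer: $30625$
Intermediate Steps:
$n{\left(s \right)} = 1 - s$ ($n{\left(s \right)} = 1 - \frac{s + s}{2} = 1 - \frac{2 s}{2} = 1 - s$)
$I{\left(g,a \right)} = g$ ($I{\left(g,a \right)} = g + 0 = g$)
$G = -175$ ($G = \left(6 - 1\right)^{2} \left(1 - 8\right) = 5^{2} \left(1 - 8\right) = 25 \left(-7\right) = -175$)
$G^{2} = \left(-175\right)^{2} = 30625$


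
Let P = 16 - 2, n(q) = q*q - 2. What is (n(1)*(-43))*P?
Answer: 602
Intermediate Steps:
n(q) = -2 + q² (n(q) = q² - 2 = -2 + q²)
P = 14
(n(1)*(-43))*P = ((-2 + 1²)*(-43))*14 = ((-2 + 1)*(-43))*14 = -1*(-43)*14 = 43*14 = 602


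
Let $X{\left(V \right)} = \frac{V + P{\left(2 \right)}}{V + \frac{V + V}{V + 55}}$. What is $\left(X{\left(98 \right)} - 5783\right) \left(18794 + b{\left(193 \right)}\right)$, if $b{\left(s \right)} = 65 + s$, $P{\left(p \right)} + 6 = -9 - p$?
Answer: $- \frac{836681697302}{7595} \approx -1.1016 \cdot 10^{8}$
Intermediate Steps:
$P{\left(p \right)} = -15 - p$ ($P{\left(p \right)} = -6 - \left(9 + p\right) = -15 - p$)
$X{\left(V \right)} = \frac{-17 + V}{V + \frac{2 V}{55 + V}}$ ($X{\left(V \right)} = \frac{V - 17}{V + \frac{V + V}{V + 55}} = \frac{V - 17}{V + \frac{2 V}{55 + V}} = \frac{-17 + V}{V + \frac{2 V}{55 + V}}$)
$\left(X{\left(98 \right)} - 5783\right) \left(18794 + b{\left(193 \right)}\right) = \left(\frac{-935 + 98^{2} + 38 \cdot 98}{98 \left(57 + 98\right)} - 5783\right) \left(18794 + \left(65 + 193\right)\right) = \left(\frac{-935 + 9604 + 3724}{98 \cdot 155} - 5783\right) \left(18794 + 258\right) = \left(\frac{1}{98} \cdot \frac{1}{155} \cdot 12393 - 5783\right) 19052 = \left(\frac{12393}{15190} - 5783\right) 19052 = \left(- \frac{87831377}{15190}\right) 19052 = - \frac{836681697302}{7595}$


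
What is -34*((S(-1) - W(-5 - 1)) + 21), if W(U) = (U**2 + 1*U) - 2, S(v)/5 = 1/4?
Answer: 391/2 ≈ 195.50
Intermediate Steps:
S(v) = 5/4
W(U) = -2 + U + U**2 (W(U) = (U**2 + U) - 2 = (U + U**2) - 2 = -2 + U + U**2)
-34*((S(-1) - W(-5 - 1)) + 21) = -34*((5/4 - (-2 + (-5 - 1) + (-5 - 1)**2)) + 21) = -34*((5/4 - (-2 - 6 + (-6)**2)) + 21) = -34*((5/4 - (-2 - 6 + 36)) + 21) = -34*((5/4 - 1*28) + 21) = -34*((5/4 - 28) + 21) = -34*(-107/4 + 21) = -34*(-23/4) = 391/2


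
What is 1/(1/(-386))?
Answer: -386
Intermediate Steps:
1/(1/(-386)) = 1/(-1/386) = -386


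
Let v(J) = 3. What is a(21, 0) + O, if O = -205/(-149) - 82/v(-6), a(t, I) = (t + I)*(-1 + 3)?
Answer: 7171/447 ≈ 16.043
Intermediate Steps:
a(t, I) = 2*I + 2*t (a(t, I) = (I + t)*2 = 2*I + 2*t)
O = -11603/447 (O = -205/(-149) - 82/3 = -205*(-1/149) - 82*⅓ = 205/149 - 82/3 = -11603/447 ≈ -25.957)
a(21, 0) + O = (2*0 + 2*21) - 11603/447 = (0 + 42) - 11603/447 = 42 - 11603/447 = 7171/447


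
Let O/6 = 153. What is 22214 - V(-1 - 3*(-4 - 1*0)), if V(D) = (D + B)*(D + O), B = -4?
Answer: 15711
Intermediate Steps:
O = 918 (O = 6*153 = 918)
V(D) = (-4 + D)*(918 + D) (V(D) = (D - 4)*(D + 918) = (-4 + D)*(918 + D))
22214 - V(-1 - 3*(-4 - 1*0)) = 22214 - (-3672 + (-1 - 3*(-4 - 1*0))² + 914*(-1 - 3*(-4 - 1*0))) = 22214 - (-3672 + (-1 - 3*(-4 + 0))² + 914*(-1 - 3*(-4 + 0))) = 22214 - (-3672 + (-1 - 3*(-4))² + 914*(-1 - 3*(-4))) = 22214 - (-3672 + (-1 + 12)² + 914*(-1 + 12)) = 22214 - (-3672 + 11² + 914*11) = 22214 - (-3672 + 121 + 10054) = 22214 - 1*6503 = 22214 - 6503 = 15711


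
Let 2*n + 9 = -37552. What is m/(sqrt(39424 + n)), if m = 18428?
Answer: 18428*sqrt(82574)/41287 ≈ 128.26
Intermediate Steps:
n = -37561/2 (n = -9/2 + (1/2)*(-37552) = -9/2 - 18776 = -37561/2 ≈ -18781.)
m/(sqrt(39424 + n)) = 18428/(sqrt(39424 - 37561/2)) = 18428/(sqrt(41287/2)) = 18428/((sqrt(82574)/2)) = 18428*(sqrt(82574)/41287) = 18428*sqrt(82574)/41287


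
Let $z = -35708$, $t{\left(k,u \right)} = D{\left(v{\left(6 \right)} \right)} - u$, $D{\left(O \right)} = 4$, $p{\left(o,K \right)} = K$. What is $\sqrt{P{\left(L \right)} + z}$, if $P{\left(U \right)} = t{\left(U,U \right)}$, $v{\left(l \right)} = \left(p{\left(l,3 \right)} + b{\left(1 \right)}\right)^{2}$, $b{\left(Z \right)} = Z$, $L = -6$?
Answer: $i \sqrt{35698} \approx 188.94 i$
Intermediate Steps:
$v{\left(l \right)} = 16$ ($v{\left(l \right)} = \left(3 + 1\right)^{2} = 4^{2} = 16$)
$t{\left(k,u \right)} = 4 - u$
$P{\left(U \right)} = 4 - U$
$\sqrt{P{\left(L \right)} + z} = \sqrt{\left(4 - -6\right) - 35708} = \sqrt{\left(4 + 6\right) - 35708} = \sqrt{10 - 35708} = \sqrt{-35698} = i \sqrt{35698}$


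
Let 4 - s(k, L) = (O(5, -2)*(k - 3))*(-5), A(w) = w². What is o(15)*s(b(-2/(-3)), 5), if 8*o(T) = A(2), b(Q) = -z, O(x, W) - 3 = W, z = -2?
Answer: -½ ≈ -0.50000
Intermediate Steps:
O(x, W) = 3 + W
b(Q) = 2 (b(Q) = -1*(-2) = 2)
o(T) = ½ (o(T) = (⅛)*2² = (⅛)*4 = ½)
s(k, L) = -11 + 5*k (s(k, L) = 4 - (3 - 2)*(k - 3)*(-5) = 4 - 1*(-3 + k)*(-5) = 4 - (-3 + k)*(-5) = 4 - (15 - 5*k) = 4 + (-15 + 5*k) = -11 + 5*k)
o(15)*s(b(-2/(-3)), 5) = (-11 + 5*2)/2 = (-11 + 10)/2 = (½)*(-1) = -½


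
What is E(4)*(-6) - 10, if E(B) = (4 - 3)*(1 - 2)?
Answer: -4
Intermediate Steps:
E(B) = -1 (E(B) = 1*(-1) = -1)
E(4)*(-6) - 10 = -1*(-6) - 10 = 6 - 10 = -4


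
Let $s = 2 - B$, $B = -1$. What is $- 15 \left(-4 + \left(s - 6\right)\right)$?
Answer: $105$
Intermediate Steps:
$s = 3$ ($s = 2 - -1 = 2 + 1 = 3$)
$- 15 \left(-4 + \left(s - 6\right)\right) = - 15 \left(-4 + \left(3 - 6\right)\right) = - 15 \left(-4 - 3\right) = \left(-15\right) \left(-7\right) = 105$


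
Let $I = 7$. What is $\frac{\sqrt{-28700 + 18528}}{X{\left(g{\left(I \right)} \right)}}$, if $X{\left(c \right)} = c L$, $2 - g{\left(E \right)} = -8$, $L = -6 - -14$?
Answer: $\frac{i \sqrt{2543}}{40} \approx 1.2607 i$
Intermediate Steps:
$L = 8$ ($L = -6 + 14 = 8$)
$g{\left(E \right)} = 10$ ($g{\left(E \right)} = 2 - -8 = 2 + 8 = 10$)
$X{\left(c \right)} = 8 c$ ($X{\left(c \right)} = c 8 = 8 c$)
$\frac{\sqrt{-28700 + 18528}}{X{\left(g{\left(I \right)} \right)}} = \frac{\sqrt{-28700 + 18528}}{8 \cdot 10} = \frac{\sqrt{-10172}}{80} = 2 i \sqrt{2543} \cdot \frac{1}{80} = \frac{i \sqrt{2543}}{40}$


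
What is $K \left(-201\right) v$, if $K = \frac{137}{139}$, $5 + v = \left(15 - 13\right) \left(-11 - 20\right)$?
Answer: $\frac{1844979}{139} \approx 13273.0$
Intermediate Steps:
$v = -67$ ($v = -5 + \left(15 - 13\right) \left(-11 - 20\right) = -5 + 2 \left(-31\right) = -5 - 62 = -67$)
$K = \frac{137}{139}$ ($K = 137 \cdot \frac{1}{139} = \frac{137}{139} \approx 0.98561$)
$K \left(-201\right) v = \frac{137}{139} \left(-201\right) \left(-67\right) = \left(- \frac{27537}{139}\right) \left(-67\right) = \frac{1844979}{139}$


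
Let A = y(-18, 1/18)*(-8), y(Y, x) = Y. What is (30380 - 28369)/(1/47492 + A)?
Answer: 95506412/6838849 ≈ 13.965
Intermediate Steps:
A = 144 (A = -18*(-8) = 144)
(30380 - 28369)/(1/47492 + A) = (30380 - 28369)/(1/47492 + 144) = 2011/(1/47492 + 144) = 2011/(6838849/47492) = 2011*(47492/6838849) = 95506412/6838849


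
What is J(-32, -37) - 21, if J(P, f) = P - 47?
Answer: -100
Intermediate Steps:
J(P, f) = -47 + P
J(-32, -37) - 21 = (-47 - 32) - 21 = -79 - 21 = -100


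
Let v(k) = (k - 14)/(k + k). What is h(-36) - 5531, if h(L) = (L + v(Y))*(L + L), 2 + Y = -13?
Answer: -15043/5 ≈ -3008.6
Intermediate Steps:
Y = -15 (Y = -2 - 13 = -15)
v(k) = (-14 + k)/(2*k) (v(k) = (-14 + k)/((2*k)) = (-14 + k)*(1/(2*k)) = (-14 + k)/(2*k))
h(L) = 2*L*(29/30 + L) (h(L) = (L + (1/2)*(-14 - 15)/(-15))*(L + L) = (L + (1/2)*(-1/15)*(-29))*(2*L) = (L + 29/30)*(2*L) = (29/30 + L)*(2*L) = 2*L*(29/30 + L))
h(-36) - 5531 = (1/15)*(-36)*(29 + 30*(-36)) - 5531 = (1/15)*(-36)*(29 - 1080) - 5531 = (1/15)*(-36)*(-1051) - 5531 = 12612/5 - 5531 = -15043/5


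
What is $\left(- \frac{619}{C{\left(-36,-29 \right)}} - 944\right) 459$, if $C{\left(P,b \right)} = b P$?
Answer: $- \frac{50293905}{116} \approx -4.3357 \cdot 10^{5}$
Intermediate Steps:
$C{\left(P,b \right)} = P b$
$\left(- \frac{619}{C{\left(-36,-29 \right)}} - 944\right) 459 = \left(- \frac{619}{\left(-36\right) \left(-29\right)} - 944\right) 459 = \left(- \frac{619}{1044} - 944\right) 459 = \left(- \frac{986155}{1044}\right) 459 = - \frac{50293905}{116}$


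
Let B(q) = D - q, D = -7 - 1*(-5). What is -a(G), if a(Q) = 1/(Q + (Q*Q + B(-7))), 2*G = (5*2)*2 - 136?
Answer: -1/3311 ≈ -0.00030202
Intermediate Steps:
D = -2 (D = -7 + 5 = -2)
B(q) = -2 - q
G = -58 (G = ((5*2)*2 - 136)/2 = (10*2 - 136)/2 = (20 - 136)/2 = (½)*(-116) = -58)
a(Q) = 1/(5 + Q + Q²) (a(Q) = 1/(Q + (Q*Q + (-2 - 1*(-7)))) = 1/(Q + (Q² + (-2 + 7))) = 1/(Q + (Q² + 5)) = 1/(Q + (5 + Q²)) = 1/(5 + Q + Q²))
-a(G) = -1/(5 - 58 + (-58)²) = -1/(5 - 58 + 3364) = -1/3311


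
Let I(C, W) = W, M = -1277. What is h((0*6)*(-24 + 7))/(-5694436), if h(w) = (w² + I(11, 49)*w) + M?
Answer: 1277/5694436 ≈ 0.00022425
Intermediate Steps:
h(w) = -1277 + w² + 49*w (h(w) = (w² + 49*w) - 1277 = -1277 + w² + 49*w)
h((0*6)*(-24 + 7))/(-5694436) = (-1277 + ((0*6)*(-24 + 7))² + 49*((0*6)*(-24 + 7)))/(-5694436) = (-1277 + (0*(-17))² + 49*(0*(-17)))*(-1/5694436) = (-1277 + 0² + 49*0)*(-1/5694436) = (-1277 + 0 + 0)*(-1/5694436) = -1277*(-1/5694436) = 1277/5694436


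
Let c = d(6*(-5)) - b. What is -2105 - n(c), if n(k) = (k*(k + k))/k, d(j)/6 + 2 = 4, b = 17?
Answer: -2095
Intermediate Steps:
d(j) = 12 (d(j) = -12 + 6*4 = -12 + 24 = 12)
c = -5 (c = 12 - 1*17 = 12 - 17 = -5)
n(k) = 2*k (n(k) = (k*(2*k))/k = (2*k²)/k = 2*k)
-2105 - n(c) = -2105 - 2*(-5) = -2105 - 1*(-10) = -2105 + 10 = -2095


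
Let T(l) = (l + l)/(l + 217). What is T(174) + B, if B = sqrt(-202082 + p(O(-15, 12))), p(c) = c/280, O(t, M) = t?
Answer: 348/391 + I*sqrt(158432330)/28 ≈ 0.89003 + 449.54*I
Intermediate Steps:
p(c) = c/280 (p(c) = c*(1/280) = c/280)
T(l) = 2*l/(217 + l) (T(l) = (2*l)/(217 + l) = 2*l/(217 + l))
B = I*sqrt(158432330)/28 (B = sqrt(-202082 + (1/280)*(-15)) = sqrt(-202082 - 3/56) = sqrt(-11316595/56) = I*sqrt(158432330)/28 ≈ 449.54*I)
T(174) + B = 2*174/(217 + 174) + I*sqrt(158432330)/28 = 2*174/391 + I*sqrt(158432330)/28 = 2*174*(1/391) + I*sqrt(158432330)/28 = 348/391 + I*sqrt(158432330)/28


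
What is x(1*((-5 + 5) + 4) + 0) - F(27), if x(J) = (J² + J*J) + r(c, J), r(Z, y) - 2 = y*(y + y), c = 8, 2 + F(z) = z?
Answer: 41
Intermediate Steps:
F(z) = -2 + z
r(Z, y) = 2 + 2*y² (r(Z, y) = 2 + y*(y + y) = 2 + y*(2*y) = 2 + 2*y²)
x(J) = 2 + 4*J² (x(J) = (J² + J*J) + (2 + 2*J²) = (J² + J²) + (2 + 2*J²) = 2*J² + (2 + 2*J²) = 2 + 4*J²)
x(1*((-5 + 5) + 4) + 0) - F(27) = (2 + 4*(1*((-5 + 5) + 4) + 0)²) - (-2 + 27) = (2 + 4*(1*(0 + 4) + 0)²) - 1*25 = (2 + 4*(1*4 + 0)²) - 25 = (2 + 4*(4 + 0)²) - 25 = (2 + 4*4²) - 25 = (2 + 4*16) - 25 = (2 + 64) - 25 = 66 - 25 = 41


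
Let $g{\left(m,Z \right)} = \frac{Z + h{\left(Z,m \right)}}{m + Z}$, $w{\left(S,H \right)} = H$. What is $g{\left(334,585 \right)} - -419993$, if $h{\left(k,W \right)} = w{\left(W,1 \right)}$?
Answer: $\frac{385974153}{919} \approx 4.1999 \cdot 10^{5}$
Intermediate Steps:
$h{\left(k,W \right)} = 1$
$g{\left(m,Z \right)} = \frac{1 + Z}{Z + m}$ ($g{\left(m,Z \right)} = \frac{Z + 1}{m + Z} = \frac{1 + Z}{Z + m}$)
$g{\left(334,585 \right)} - -419993 = \frac{1 + 585}{585 + 334} - -419993 = \frac{1}{919} \cdot 586 + 419993 = \frac{586}{919} + 419993 = \frac{385974153}{919}$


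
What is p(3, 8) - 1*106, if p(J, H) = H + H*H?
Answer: -34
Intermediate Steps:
p(J, H) = H + H**2
p(3, 8) - 1*106 = 8*(1 + 8) - 1*106 = 8*9 - 106 = 72 - 106 = -34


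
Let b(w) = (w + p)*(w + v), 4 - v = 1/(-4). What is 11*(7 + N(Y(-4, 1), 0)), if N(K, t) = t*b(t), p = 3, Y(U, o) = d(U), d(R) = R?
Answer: 77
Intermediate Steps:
v = 17/4 (v = 4 - 1/(-4) = 4 - 1*(-¼) = 4 + ¼ = 17/4 ≈ 4.2500)
Y(U, o) = U
b(w) = (3 + w)*(17/4 + w) (b(w) = (w + 3)*(w + 17/4) = (3 + w)*(17/4 + w))
N(K, t) = t*(51/4 + t² + 29*t/4)
11*(7 + N(Y(-4, 1), 0)) = 11*(7 + (¼)*0*(51 + 4*0² + 29*0)) = 11*(7 + (¼)*0*(51 + 4*0 + 0)) = 11*(7 + (¼)*0*(51 + 0 + 0)) = 11*(7 + (¼)*0*51) = 11*(7 + 0) = 11*7 = 77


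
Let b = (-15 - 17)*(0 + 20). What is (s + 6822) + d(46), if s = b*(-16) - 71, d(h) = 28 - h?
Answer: 16973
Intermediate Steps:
b = -640 (b = -32*20 = -640)
s = 10169 (s = -640*(-16) - 71 = 10240 - 71 = 10169)
(s + 6822) + d(46) = (10169 + 6822) + (28 - 1*46) = 16991 + (28 - 46) = 16991 - 18 = 16973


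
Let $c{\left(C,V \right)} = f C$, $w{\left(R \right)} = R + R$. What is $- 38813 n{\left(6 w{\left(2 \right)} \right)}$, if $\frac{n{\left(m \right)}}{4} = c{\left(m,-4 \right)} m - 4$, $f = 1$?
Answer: $-88804144$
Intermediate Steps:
$w{\left(R \right)} = 2 R$
$c{\left(C,V \right)} = C$ ($c{\left(C,V \right)} = 1 C = C$)
$n{\left(m \right)} = -16 + 4 m^{2}$ ($n{\left(m \right)} = 4 \left(m m - 4\right) = 4 \left(m^{2} - 4\right) = 4 \left(-4 + m^{2}\right) = -16 + 4 m^{2}$)
$- 38813 n{\left(6 w{\left(2 \right)} \right)} = - 38813 \left(-16 + 4 \left(6 \cdot 2 \cdot 2\right)^{2}\right) = - 38813 \left(-16 + 4 \left(6 \cdot 4\right)^{2}\right) = - 38813 \left(-16 + 4 \cdot 24^{2}\right) = - 38813 \left(-16 + 4 \cdot 576\right) = - 38813 \left(-16 + 2304\right) = \left(-38813\right) 2288 = -88804144$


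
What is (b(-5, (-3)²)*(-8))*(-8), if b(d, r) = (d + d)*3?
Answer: -1920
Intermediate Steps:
b(d, r) = 6*d (b(d, r) = (2*d)*3 = 6*d)
(b(-5, (-3)²)*(-8))*(-8) = ((6*(-5))*(-8))*(-8) = -30*(-8)*(-8) = 240*(-8) = -1920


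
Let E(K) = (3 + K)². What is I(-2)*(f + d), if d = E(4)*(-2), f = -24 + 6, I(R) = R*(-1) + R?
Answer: 0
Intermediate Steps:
I(R) = 0 (I(R) = -R + R = 0)
f = -18
d = -98 (d = (3 + 4)²*(-2) = 7²*(-2) = 49*(-2) = -98)
I(-2)*(f + d) = 0*(-18 - 98) = 0*(-116) = 0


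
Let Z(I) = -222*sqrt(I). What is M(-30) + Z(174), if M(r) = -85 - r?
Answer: -55 - 222*sqrt(174) ≈ -2983.4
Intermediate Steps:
M(-30) + Z(174) = (-85 - 1*(-30)) - 222*sqrt(174) = (-85 + 30) - 222*sqrt(174) = -55 - 222*sqrt(174)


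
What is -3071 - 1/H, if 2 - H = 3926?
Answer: -12050603/3924 ≈ -3071.0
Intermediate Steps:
H = -3924 (H = 2 - 1*3926 = 2 - 3926 = -3924)
-3071 - 1/H = -3071 - 1/(-3924) = -3071 - 1*(-1/3924) = -3071 + 1/3924 = -12050603/3924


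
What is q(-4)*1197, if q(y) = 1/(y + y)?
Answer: -1197/8 ≈ -149.63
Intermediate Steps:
q(y) = 1/(2*y)
q(-4)*1197 = ((½)/(-4))*1197 = ((½)*(-¼))*1197 = -⅛*1197 = -1197/8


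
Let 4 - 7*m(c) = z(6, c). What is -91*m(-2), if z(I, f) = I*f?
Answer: -208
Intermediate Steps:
m(c) = 4/7 - 6*c/7
-91*m(-2) = -91*(4/7 - 6/7*(-2)) = -91*(4/7 + 12/7) = -91*16/7 = -208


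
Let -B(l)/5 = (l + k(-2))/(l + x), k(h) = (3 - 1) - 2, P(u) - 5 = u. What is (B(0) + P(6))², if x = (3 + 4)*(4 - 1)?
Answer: 121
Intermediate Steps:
P(u) = 5 + u
k(h) = 0 (k(h) = 2 - 2 = 0)
x = 21 (x = 7*3 = 21)
B(l) = -5*l/(21 + l) (B(l) = -5*(l + 0)/(l + 21) = -5*l/(21 + l))
(B(0) + P(6))² = (-5*0/(21 + 0) + (5 + 6))² = (-5*0/21 + 11)² = (-5*0*1/21 + 11)² = (0 + 11)² = 11² = 121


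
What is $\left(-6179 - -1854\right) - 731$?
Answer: $-5056$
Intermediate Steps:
$\left(-6179 - -1854\right) - 731 = \left(-6179 + 1854\right) - 731 = -4325 - 731 = -5056$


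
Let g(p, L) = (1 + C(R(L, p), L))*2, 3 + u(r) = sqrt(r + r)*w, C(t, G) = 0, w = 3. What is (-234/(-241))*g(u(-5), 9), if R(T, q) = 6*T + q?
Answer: 468/241 ≈ 1.9419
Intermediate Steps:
R(T, q) = q + 6*T
u(r) = -3 + 3*sqrt(2)*sqrt(r) (u(r) = -3 + sqrt(r + r)*3 = -3 + sqrt(2*r)*3 = -3 + (sqrt(2)*sqrt(r))*3 = -3 + 3*sqrt(2)*sqrt(r))
g(p, L) = 2 (g(p, L) = (1 + 0)*2 = 1*2 = 2)
(-234/(-241))*g(u(-5), 9) = -234/(-241)*2 = -234*(-1/241)*2 = (234/241)*2 = 468/241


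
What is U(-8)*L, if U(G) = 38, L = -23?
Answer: -874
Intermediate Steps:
U(-8)*L = 38*(-23) = -874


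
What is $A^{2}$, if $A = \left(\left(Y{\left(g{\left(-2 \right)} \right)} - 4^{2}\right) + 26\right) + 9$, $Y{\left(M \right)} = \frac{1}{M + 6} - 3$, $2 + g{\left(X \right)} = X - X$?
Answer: $\frac{4225}{16} \approx 264.06$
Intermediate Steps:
$g{\left(X \right)} = -2$ ($g{\left(X \right)} = -2 + \left(X - X\right) = -2 + 0 = -2$)
$Y{\left(M \right)} = -3 + \frac{1}{6 + M}$ ($Y{\left(M \right)} = \frac{1}{6 + M} - 3 = -3 + \frac{1}{6 + M}$)
$A = \frac{65}{4}$ ($A = \left(\left(\frac{-17 - -6}{6 - 2} - 4^{2}\right) + 26\right) + 9 = \left(\left(\frac{-17 + 6}{4} - 16\right) + 26\right) + 9 = \left(\left(\frac{1}{4} \left(-11\right) - 16\right) + 26\right) + 9 = \left(\left(- \frac{11}{4} - 16\right) + 26\right) + 9 = \left(- \frac{75}{4} + 26\right) + 9 = \frac{29}{4} + 9 = \frac{65}{4} \approx 16.25$)
$A^{2} = \left(\frac{65}{4}\right)^{2} = \frac{4225}{16}$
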